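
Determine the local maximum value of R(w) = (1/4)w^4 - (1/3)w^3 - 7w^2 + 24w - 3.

55/3

R'(w) = w^3 - w^2 - 14w + 24. Setting R'(w) = 0 gives w ∈ {-4, 2, 3}.
Second-derivative test with R''(w) = 3w^2 - 2w - 14: R''(-4) = 42 > 0 ⇒ local minimum; R''(2) = -6 < 0 ⇒ local maximum; R''(3) = 7 > 0 ⇒ local minimum.
Thus R has its local maximum at w = 2, with value 55/3.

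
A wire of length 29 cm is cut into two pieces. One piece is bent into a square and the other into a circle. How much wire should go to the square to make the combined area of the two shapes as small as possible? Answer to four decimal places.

16.2429

Let x be the length used for the square. Square side x/4; circle radius (29−x)/(2π).
A(x) = (x/4)² + π·((29−x)/(2π))² = x²/16 + (29−x)²/(4π) for 0 ≤ x ≤ 29. A'(x) = x/8 − (29−x)/(2π) = 0 gives x = 4·29/(π+4) ≈ 16.2429.
A'' = 1/8 + 1/(2π) > 0, so this gives the minimum combined area; x ≈ 16.2429 cm to the square.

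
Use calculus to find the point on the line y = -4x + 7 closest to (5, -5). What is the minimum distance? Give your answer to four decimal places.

1.9403

Minimize D(x)^2 = (x - 5)^2 + (-4x + 12)^2.
d/dx[D^2] = 2(x - 5) + 2·(-4)·(-4x + 12) = 0 ⇒ x = 53/17.
Then y = -93/17 and the distance is √(64/17) ≈ 1.9403.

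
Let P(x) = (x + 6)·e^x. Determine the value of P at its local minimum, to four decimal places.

-0.0009

Differentiating with the product rule gives P'(x) = (x + 7)·e^x. Since e^x > 0, the only critical point is x = -7.
P''(-7) has the same sign as 1 > 0, so this is a local minimum.
P(-7) = (-1)·e^(-7) ≈ -0.0009.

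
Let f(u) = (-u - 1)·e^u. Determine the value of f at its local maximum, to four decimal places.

0.1353

By the product rule, f'(u) = (-u - 2)·e^u. Since e^u > 0, the only critical point is u = -2.
f''(-2) has the same sign as -1 < 0, so this is a local maximum.
f(-2) = (1)·e^(-2) ≈ 0.1353.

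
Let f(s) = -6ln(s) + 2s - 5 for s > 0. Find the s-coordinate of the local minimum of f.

3

f'(s) = -6/s + 2 = 0 gives s = 3.
f''(s) = 6/s², which is positive for s > 0, so this is a local minimum.
f(3) = -6·ln(3) + 6 - 5 ≈ -5.5917.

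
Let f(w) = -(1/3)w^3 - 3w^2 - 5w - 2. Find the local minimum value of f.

-31/3

Critical points: f'(w) = -w^2 - 6w - 5 vanishes at w = -5, -1.
f''(w) = -2w - 6. f''(-5) = 4 > 0 ⇒ local minimum; f''(-1) = -4 < 0 ⇒ local maximum.
So the local minimum value is f(-5) = -31/3.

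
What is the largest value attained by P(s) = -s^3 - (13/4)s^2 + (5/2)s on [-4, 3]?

Differentiating, P'(s) = -3s^2 - (13/2)s + 5/2; which vanishes at s = -5/2 and s = 1/3.
Candidates: P(-4) = 2, P(-5/2) = -175/16, P(1/3) = 47/108, P(3) = -195/4.
So the maximum is P(-4) = 2.

2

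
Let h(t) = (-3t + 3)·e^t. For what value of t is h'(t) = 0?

By the product rule, h'(t) = (-3t)·e^t. Since e^t > 0, the only critical point is t = 0.
h''(0) has the same sign as -3 < 0, so this is a local maximum.
h(0) = (3)·e^(0) ≈ 3.0000.

0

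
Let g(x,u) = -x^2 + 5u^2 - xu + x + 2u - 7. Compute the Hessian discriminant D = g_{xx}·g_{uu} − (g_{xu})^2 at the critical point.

-21

∂g/∂x = -2x - u + 1 = 0 and ∂g/∂u = -x + 10u + 2 = 0, so (x, u) = (4/7, -1/7).
The Hessian has g_{xx} = -2, g_{uu} = 10, g_{xu} = -1, giving D = -21 < 0, so the point is a saddle point.
D = (-2)·(10) − (-1)^2 = -21.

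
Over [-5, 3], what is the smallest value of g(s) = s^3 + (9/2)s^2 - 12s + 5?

g'(s) = 3s^2 + 9s - 12, which vanishes at s = -4 and s = 1.
Evaluating at the critical points and endpoints: g(-5) = 105/2,  g(-4) = 61,  g(1) = -3/2,  g(3) = 73/2.
The minimum over the interval is -3/2, attained at s = 1.

-3/2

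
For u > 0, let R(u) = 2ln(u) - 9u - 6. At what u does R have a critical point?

R'(u) = 2/u − 9 = 0 gives u = 2/9.
R''(u) = -2/u², which is negative for u > 0, so this is a local maximum.
R(2/9) = 2·ln(2/9) - 2 - 6 ≈ -11.0082.

2/9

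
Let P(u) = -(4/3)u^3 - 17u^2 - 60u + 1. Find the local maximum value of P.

787/12

P'(u) = -4u^2 - 34u - 60 = 0 at u = -6, -5/2.
Since P''(u) = -8u - 34, we get P''(-6) = 14 > 0 ⇒ local minimum; P''(-5/2) = -14 < 0 ⇒ local maximum.
The local maximum is P(-5/2) = 787/12.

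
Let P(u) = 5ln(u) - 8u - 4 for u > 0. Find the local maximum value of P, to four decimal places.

-11.3500

P'(u) = 5/u − 8 = 0 gives u = 5/8.
P''(u) = -5/u², which is negative for u > 0, so this is a local maximum.
P(5/8) = 5·ln(5/8) - 5 - 4 ≈ -11.3500.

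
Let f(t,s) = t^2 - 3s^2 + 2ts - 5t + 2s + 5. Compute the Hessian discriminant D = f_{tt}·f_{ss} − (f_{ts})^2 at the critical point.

∂f/∂t = 2t + 2s - 5 = 0 and ∂f/∂s = 2t - 6s + 2 = 0, so (t, s) = (13/8, 7/8).
The Hessian has f_{tt} = 2, f_{ss} = -6, f_{ts} = 2, giving D = -16 < 0, so the point is a saddle point.
D = (2)·(-6) − (2)^2 = -16.

-16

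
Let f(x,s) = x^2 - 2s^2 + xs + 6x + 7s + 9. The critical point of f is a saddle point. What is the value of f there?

∂f/∂x = 2x + s + 6 = 0 and ∂f/∂s = x - 4s + 7 = 0, so (x, s) = (-31/9, 8/9).
The Hessian has f_{xx} = 2, f_{ss} = -4, f_{xs} = 1, giving D = -9 < 0, so the point is a saddle point.
f(-31/9, 8/9) = 16/9.

16/9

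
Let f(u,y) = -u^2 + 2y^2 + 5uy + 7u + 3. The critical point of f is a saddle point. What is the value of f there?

197/33

∂f/∂u = -2u + 5y + 7 = 0 and ∂f/∂y = 5u + 4y = 0, so (u, y) = (28/33, -35/33).
The Hessian has f_{uu} = -2, f_{yy} = 4, f_{uy} = 5, giving D = -33 < 0, so the point is a saddle point.
f(28/33, -35/33) = 197/33.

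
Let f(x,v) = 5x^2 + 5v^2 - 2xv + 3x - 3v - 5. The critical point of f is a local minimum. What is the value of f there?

∂f/∂x = 10x - 2v + 3 = 0 and ∂f/∂v = -2x + 10v - 3 = 0, so (x, v) = (-1/4, 1/4).
The Hessian has f_{xx} = 10, f_{vv} = 10, f_{xv} = -2, giving D = 96 > 0 with f_{xx} > 0, so the point is a local minimum.
f(-1/4, 1/4) = -23/4.

-23/4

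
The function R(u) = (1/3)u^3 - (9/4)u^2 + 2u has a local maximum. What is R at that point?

23/48

R'(u) = u^2 - (9/2)u + 2 = 0 at u = 1/2, 4.
Since R''(u) = 2u - 9/2, we get R''(1/2) = -7/2 < 0 ⇒ local maximum; R''(4) = 7/2 > 0 ⇒ local minimum.
Thus R has its local maximum at u = 1/2, with value 23/48.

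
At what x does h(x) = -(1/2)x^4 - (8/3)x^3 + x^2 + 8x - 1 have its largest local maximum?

-4

h'(x) = -2x^3 - 8x^2 + 2x + 8 = 0 at x = -4, -1, 1.
Since h''(x) = -6x^2 - 16x + 2, we get h''(-4) = -30 < 0 ⇒ local maximum; h''(-1) = 12 > 0 ⇒ local minimum; h''(1) = -20 < 0 ⇒ local maximum.
The largest local maximum is h(-4) = 77/3.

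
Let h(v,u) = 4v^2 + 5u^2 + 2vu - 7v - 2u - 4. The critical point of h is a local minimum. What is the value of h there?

-537/76

∂h/∂v = 8v + 2u - 7 = 0 and ∂h/∂u = 2v + 10u - 2 = 0, so (v, u) = (33/38, 1/38).
The Hessian has h_{vv} = 8, h_{uu} = 10, h_{vu} = 2, giving D = 76 > 0 with h_{vv} > 0, so the point is a local minimum.
h(33/38, 1/38) = -537/76.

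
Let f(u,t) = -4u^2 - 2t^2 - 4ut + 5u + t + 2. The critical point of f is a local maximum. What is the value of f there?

33/8

∂f/∂u = -8u - 4t + 5 = 0 and ∂f/∂t = -4u - 4t + 1 = 0, so (u, t) = (1, -3/4).
The Hessian has f_{uu} = -8, f_{tt} = -4, f_{ut} = -4, giving D = 16 > 0 with f_{uu} < 0, so the point is a local maximum.
f(1, -3/4) = 33/8.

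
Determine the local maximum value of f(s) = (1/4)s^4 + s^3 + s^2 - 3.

Critical points: f'(s) = s^3 + 3s^2 + 2s vanishes at s = -2, -1, 0.
f''(s) = 3s^2 + 6s + 2. f''(-2) = 2 > 0 ⇒ local minimum; f''(-1) = -1 < 0 ⇒ local maximum; f''(0) = 2 > 0 ⇒ local minimum.
Thus f has its local maximum at s = -1, with value -11/4.

-11/4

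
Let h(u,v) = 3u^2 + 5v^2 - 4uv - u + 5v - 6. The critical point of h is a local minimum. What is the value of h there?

-81/11

∂h/∂u = 6u - 4v - 1 = 0 and ∂h/∂v = -4u + 10v + 5 = 0, so (u, v) = (-5/22, -13/22).
The Hessian has h_{uu} = 6, h_{vv} = 10, h_{uv} = -4, giving D = 44 > 0 with h_{uu} > 0, so the point is a local minimum.
h(-5/22, -13/22) = -81/11.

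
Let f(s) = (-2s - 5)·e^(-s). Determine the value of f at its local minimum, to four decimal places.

Differentiating with the product rule gives f'(s) = (2s + 3)·e^(-s). Since e^(-s) > 0, the only critical point is s = -3/2.
f''(-3/2) has the same sign as 2 > 0, so this is a local minimum.
f(-3/2) = (-2)·e^(3/2) ≈ -8.9634.

-8.9634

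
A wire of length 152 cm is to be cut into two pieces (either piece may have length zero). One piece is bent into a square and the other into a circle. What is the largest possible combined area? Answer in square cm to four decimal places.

Let x be the length used for the square. Square side x/4; circle radius (152−x)/(2π).
A(x) = (x/4)² + π·((152−x)/(2π))² = x²/16 + (152−x)²/(4π) for 0 ≤ x ≤ 152. A'(x) = x/8 − (152−x)/(2π) = 0 gives x = 4·152/(π+4) ≈ 85.1351.
A'' > 0, so the interior critical point is a minimum; the maximum is at an endpoint. A(0) = 1838.5579 and A(152) = 1444.0000, so the largest area is 1838.5579.

1838.5579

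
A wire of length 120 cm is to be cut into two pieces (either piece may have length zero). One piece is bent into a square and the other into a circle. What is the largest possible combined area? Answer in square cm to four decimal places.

Let x be the length used for the square. Square side x/4; circle radius (120−x)/(2π).
A(x) = (x/4)² + π·((120−x)/(2π))² = x²/16 + (120−x)²/(4π) for 0 ≤ x ≤ 120. A'(x) = x/8 − (120−x)/(2π) = 0 gives x = 4·120/(π+4) ≈ 67.2119.
A'' > 0, so the interior critical point is a minimum; the maximum is at an endpoint. A(0) = 1145.9156 and A(120) = 900.0000, so the largest area is 1145.9156.

1145.9156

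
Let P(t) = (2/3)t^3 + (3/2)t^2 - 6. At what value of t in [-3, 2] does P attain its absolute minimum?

-3

The derivative is 2t^2 + 3t, which vanishes at t = -3/2 and t = 0.
Compare values at every candidate in [-3, 2]: P(-3) = -21/2, P(-3/2) = -39/8, P(0) = -6, P(2) = 16/3.
Hence the absolute minimum is -21/2 at t = -3.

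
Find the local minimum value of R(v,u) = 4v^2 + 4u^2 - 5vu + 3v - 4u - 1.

-79/39

∂R/∂v = 8v - 5u + 3 = 0 and ∂R/∂u = -5v + 8u - 4 = 0, so (v, u) = (-4/39, 17/39).
The Hessian has R_{vv} = 8, R_{uu} = 8, R_{vu} = -5, giving D = 39 > 0 with R_{vv} > 0, so the point is a local minimum.
R(-4/39, 17/39) = -79/39.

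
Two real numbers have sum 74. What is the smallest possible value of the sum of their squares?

2738

With a + b = 74, a^2 + b^2 = a^2 + (74 − a)^2.
The derivative 2a − 2(74 − a) = 4a − 148 vanishes at a = 37; second derivative 4 > 0, a minimum.
The minimum is 2·(37)^2 = 2738.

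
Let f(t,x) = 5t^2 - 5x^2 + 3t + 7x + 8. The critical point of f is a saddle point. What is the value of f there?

∂f/∂t = 10t + 3 = 0 and ∂f/∂x = -10x + 7 = 0, so (t, x) = (-3/10, 7/10).
The Hessian has f_{tt} = 10, f_{xx} = -10, f_{tx} = 0, giving D = -100 < 0, so the point is a saddle point.
f(-3/10, 7/10) = 10.

10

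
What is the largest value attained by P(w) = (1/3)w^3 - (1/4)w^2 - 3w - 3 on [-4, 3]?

Differentiating, P'(w) = w^2 - (1/2)w - 3; which vanishes at w = -3/2 and w = 2.
Candidates: P(-4) = -49/3; P(-3/2) = -3/16; P(2) = -22/3; P(3) = -21/4.
Hence the absolute maximum is -3/16 at w = -3/2.

-3/16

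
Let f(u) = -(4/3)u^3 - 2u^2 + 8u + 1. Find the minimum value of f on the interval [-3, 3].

-29

The derivative is -4u^2 - 4u + 8, which vanishes at u = -2 and u = 1.
Evaluating at the critical points and endpoints: f(-3) = -5; f(-2) = -37/3; f(1) = 17/3; f(3) = -29.
So the minimum is f(3) = -29.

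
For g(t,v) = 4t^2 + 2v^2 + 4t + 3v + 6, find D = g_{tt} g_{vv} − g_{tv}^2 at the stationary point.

∂g/∂t = 8t + 4 = 0 and ∂g/∂v = 4v + 3 = 0, so (t, v) = (-1/2, -3/4).
The Hessian has g_{tt} = 8, g_{vv} = 4, g_{tv} = 0, giving D = 32 > 0 with g_{tt} > 0, so the point is a local minimum.
D = (8)·(4) − (0)^2 = 32.

32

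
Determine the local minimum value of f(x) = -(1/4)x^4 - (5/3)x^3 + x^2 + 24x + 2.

f'(x) = -x^3 - 5x^2 + 2x + 24 = 0 at x = -4, -3, 2.
Since f''(x) = -3x^2 - 10x + 2, we get f''(-4) = -6 < 0 ⇒ local maximum; f''(-3) = 5 > 0 ⇒ local minimum; f''(2) = -30 < 0 ⇒ local maximum.
The local minimum is f(-3) = -145/4.

-145/4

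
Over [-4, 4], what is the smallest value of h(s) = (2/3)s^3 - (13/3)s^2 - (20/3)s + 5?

The derivative is 2s^2 - (26/3)s - 20/3, whose only zero in [-4, 4] is s = -2/3.
Evaluating at the critical points and endpoints: h(-4) = -241/3; h(-2/3) = 593/81; h(4) = -145/3.
Hence the absolute minimum is -241/3 at s = -4.

-241/3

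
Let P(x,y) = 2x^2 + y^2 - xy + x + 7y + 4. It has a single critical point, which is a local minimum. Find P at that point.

-78/7

∂P/∂x = 4x - y + 1 = 0 and ∂P/∂y = -x + 2y + 7 = 0, so (x, y) = (-9/7, -29/7).
The Hessian has P_{xx} = 4, P_{yy} = 2, P_{xy} = -1, giving D = 7 > 0 with P_{xx} > 0, so the point is a local minimum.
P(-9/7, -29/7) = -78/7.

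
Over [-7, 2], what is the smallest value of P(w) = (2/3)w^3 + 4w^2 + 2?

The derivative is 2w^2 + 8w, which vanishes at w = -4 and w = 0.
Compare values at every candidate in [-7, 2]: P(-7) = -92/3; P(-4) = 70/3; P(0) = 2; P(2) = 70/3.
The minimum over the interval is -92/3, attained at w = -7.

-92/3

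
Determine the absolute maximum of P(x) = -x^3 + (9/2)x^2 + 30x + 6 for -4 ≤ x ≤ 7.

287/2

P'(x) = -3x^2 + 9x + 30, which vanishes at x = -2 and x = 5.
Compare values at every candidate in [-4, 7]: P(-4) = 22,  P(-2) = -28,  P(5) = 287/2,  P(7) = 187/2.
Hence the absolute maximum is 287/2 at x = 5.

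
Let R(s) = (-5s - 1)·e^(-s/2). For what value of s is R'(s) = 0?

R'(s) = (-5)·e^(-s/2) + (-5s - 1)·(-1/2)·e^(-s/2) = ((5/2)s - 9/2)·e^(-s/2). Since e^(-s/2) > 0, the only critical point is s = 9/5.
R''(9/5) has the same sign as 5/2 > 0, so this is a local minimum.
R(9/5) = (-10)·e^(-9/10) ≈ -4.0657.

9/5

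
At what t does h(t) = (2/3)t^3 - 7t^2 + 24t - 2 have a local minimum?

4

h'(t) = 2t^2 - 14t + 24 = 0 at t = 3, 4.
h''(t) = 4t - 14. h''(3) = -2 < 0 ⇒ local maximum; h''(4) = 2 > 0 ⇒ local minimum.
So the local minimum value is h(4) = 74/3.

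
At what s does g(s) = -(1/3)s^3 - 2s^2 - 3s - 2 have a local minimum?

g'(s) = -s^2 - 4s - 3. Setting g'(s) = 0 gives s ∈ {-3, -1}.
g''(s) = -2s - 4. g''(-3) = 2 > 0 ⇒ local minimum; g''(-1) = -2 < 0 ⇒ local maximum.
The local minimum is g(-3) = -2.

-3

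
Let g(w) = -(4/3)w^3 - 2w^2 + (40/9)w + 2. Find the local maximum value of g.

Critical points: g'(w) = -4w^2 - 4w + 40/9 vanishes at w = -5/3, 2/3.
Second-derivative test with g''(w) = -8w - 4: g''(-5/3) = 28/3 > 0 ⇒ local minimum; g''(2/3) = -28/3 < 0 ⇒ local maximum.
So the local maximum value is g(2/3) = 298/81.

298/81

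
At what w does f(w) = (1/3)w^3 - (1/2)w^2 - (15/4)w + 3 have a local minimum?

5/2

f'(w) = w^2 - w - 15/4. Setting f'(w) = 0 gives w ∈ {-3/2, 5/2}.
f''(w) = 2w - 1. f''(-3/2) = -4 < 0 ⇒ local maximum; f''(5/2) = 4 > 0 ⇒ local minimum.
The local minimum is f(5/2) = -103/24.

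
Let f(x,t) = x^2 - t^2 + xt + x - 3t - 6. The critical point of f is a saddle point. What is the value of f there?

∂f/∂x = 2x + t + 1 = 0 and ∂f/∂t = x - 2t - 3 = 0, so (x, t) = (1/5, -7/5).
The Hessian has f_{xx} = 2, f_{tt} = -2, f_{xt} = 1, giving D = -5 < 0, so the point is a saddle point.
f(1/5, -7/5) = -19/5.

-19/5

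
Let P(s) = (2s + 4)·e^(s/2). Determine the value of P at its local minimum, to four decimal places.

-0.5413

By the product rule, P'(s) = (s + 4)·e^(s/2). Since e^(s/2) > 0, the only critical point is s = -4.
P''(-4) has the same sign as 1 > 0, so this is a local minimum.
P(-4) = (-4)·e^(-2) ≈ -0.5413.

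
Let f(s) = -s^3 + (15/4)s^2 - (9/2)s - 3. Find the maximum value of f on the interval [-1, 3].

f'(s) = -3s^2 + (15/2)s - 9/2, which vanishes at s = 1 and s = 3/2.
Evaluating at the critical points and endpoints: f(-1) = 25/4; f(1) = -19/4; f(3/2) = -75/16; f(3) = -39/4.
So the maximum is f(-1) = 25/4.

25/4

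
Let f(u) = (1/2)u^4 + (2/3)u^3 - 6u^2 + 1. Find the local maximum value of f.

1

f'(u) = 2u^3 + 2u^2 - 12u. Setting f'(u) = 0 gives u ∈ {-3, 0, 2}.
Second-derivative test with f''(u) = 6u^2 + 4u - 12: f''(-3) = 30 > 0 ⇒ local minimum; f''(0) = -12 < 0 ⇒ local maximum; f''(2) = 20 > 0 ⇒ local minimum.
The local maximum is f(0) = 1.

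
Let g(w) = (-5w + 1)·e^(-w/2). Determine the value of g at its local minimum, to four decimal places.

g'(w) = (-5)·e^(-w/2) + (-5w + 1)·(-1/2)·e^(-w/2) = ((5/2)w - 11/2)·e^(-w/2). Since e^(-w/2) > 0, the only critical point is w = 11/5.
g''(11/5) has the same sign as 5/2 > 0, so this is a local minimum.
g(11/5) = (-10)·e^(-11/10) ≈ -3.3287.

-3.3287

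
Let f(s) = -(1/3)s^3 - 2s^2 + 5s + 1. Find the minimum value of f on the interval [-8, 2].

-97/3

Differentiating, f'(s) = -s^2 - 4s + 5; which vanishes at s = -5 and s = 1.
Evaluating at the critical points and endpoints: f(-8) = 11/3, f(-5) = -97/3, f(1) = 11/3, f(2) = 1/3.
So the minimum is f(-5) = -97/3.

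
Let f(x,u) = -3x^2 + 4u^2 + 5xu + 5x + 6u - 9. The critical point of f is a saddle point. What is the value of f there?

-815/73

∂f/∂x = -6x + 5u + 5 = 0 and ∂f/∂u = 5x + 8u + 6 = 0, so (x, u) = (10/73, -61/73).
The Hessian has f_{xx} = -6, f_{uu} = 8, f_{xu} = 5, giving D = -73 < 0, so the point is a saddle point.
f(10/73, -61/73) = -815/73.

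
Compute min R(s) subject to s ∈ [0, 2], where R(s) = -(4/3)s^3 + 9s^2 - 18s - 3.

-57/4

R'(s) = -4s^2 + 18s - 18, whose only zero in [0, 2] is s = 3/2.
Candidates: R(0) = -3, R(3/2) = -57/4, R(2) = -41/3.
So the minimum is R(3/2) = -57/4.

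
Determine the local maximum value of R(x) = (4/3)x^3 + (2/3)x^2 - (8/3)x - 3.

-1

R'(x) = 4x^2 + (4/3)x - 8/3 = 0 at x = -1, 2/3.
R''(x) = 8x + 4/3. R''(-1) = -20/3 < 0 ⇒ local maximum; R''(2/3) = 20/3 > 0 ⇒ local minimum.
The local maximum is R(-1) = -1.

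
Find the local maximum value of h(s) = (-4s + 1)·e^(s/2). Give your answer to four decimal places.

3.3349

Differentiating with the product rule gives h'(s) = (-2s - 7/2)·e^(s/2). Since e^(s/2) > 0, the only critical point is s = -7/4.
h''(-7/4) has the same sign as -2 < 0, so this is a local maximum.
h(-7/4) = (8)·e^(-7/8) ≈ 3.3349.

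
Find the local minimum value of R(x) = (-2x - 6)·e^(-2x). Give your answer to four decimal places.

-148.4132

Differentiating with the product rule gives R'(x) = (4x + 10)·e^(-2x). Since e^(-2x) > 0, the only critical point is x = -5/2.
R''(-5/2) has the same sign as 4 > 0, so this is a local minimum.
R(-5/2) = (-1)·e^(5) ≈ -148.4132.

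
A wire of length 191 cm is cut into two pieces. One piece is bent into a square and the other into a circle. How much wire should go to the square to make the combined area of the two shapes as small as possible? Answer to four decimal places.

Let x be the length used for the square. Square side x/4; circle radius (191−x)/(2π).
A(x) = (x/4)² + π·((191−x)/(2π))² = x²/16 + (191−x)²/(4π) for 0 ≤ x ≤ 191. A'(x) = x/8 − (191−x)/(2π) = 0 gives x = 4·191/(π+4) ≈ 106.9789.
A'' = 1/8 + 1/(2π) > 0, so this gives the minimum combined area; x ≈ 106.9789 cm to the square.

106.9789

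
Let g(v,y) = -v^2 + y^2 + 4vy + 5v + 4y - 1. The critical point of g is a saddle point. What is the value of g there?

∂g/∂v = -2v + 4y + 5 = 0 and ∂g/∂y = 4v + 2y + 4 = 0, so (v, y) = (-3/10, -7/5).
The Hessian has g_{vv} = -2, g_{yy} = 2, g_{vy} = 4, giving D = -20 < 0, so the point is a saddle point.
g(-3/10, -7/5) = -91/20.

-91/20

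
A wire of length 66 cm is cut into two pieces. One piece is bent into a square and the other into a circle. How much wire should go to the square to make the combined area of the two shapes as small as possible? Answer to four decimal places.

Let x be the length used for the square. Square side x/4; circle radius (66−x)/(2π).
A(x) = (x/4)² + π·((66−x)/(2π))² = x²/16 + (66−x)²/(4π) for 0 ≤ x ≤ 66. A'(x) = x/8 − (66−x)/(2π) = 0 gives x = 4·66/(π+4) ≈ 36.9665.
A'' = 1/8 + 1/(2π) > 0, so this gives the minimum combined area; x ≈ 36.9665 cm to the square.

36.9665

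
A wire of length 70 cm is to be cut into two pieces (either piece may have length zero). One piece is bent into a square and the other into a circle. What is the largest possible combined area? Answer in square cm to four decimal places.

Let x be the length used for the square. Square side x/4; circle radius (70−x)/(2π).
A(x) = (x/4)² + π·((70−x)/(2π))² = x²/16 + (70−x)²/(4π) for 0 ≤ x ≤ 70. A'(x) = x/8 − (70−x)/(2π) = 0 gives x = 4·70/(π+4) ≈ 39.2069.
A'' > 0, so the interior critical point is a minimum; the maximum is at an endpoint. A(0) = 389.9296 and A(70) = 306.2500, so the largest area is 389.9296.

389.9296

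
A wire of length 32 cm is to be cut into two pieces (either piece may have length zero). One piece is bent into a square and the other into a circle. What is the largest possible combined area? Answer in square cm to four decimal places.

Let x be the length used for the square. Square side x/4; circle radius (32−x)/(2π).
A(x) = (x/4)² + π·((32−x)/(2π))² = x²/16 + (32−x)²/(4π) for 0 ≤ x ≤ 32. A'(x) = x/8 − (32−x)/(2π) = 0 gives x = 4·32/(π+4) ≈ 17.9232.
A'' > 0, so the interior critical point is a minimum; the maximum is at an endpoint. A(0) = 81.4873 and A(32) = 64.0000, so the largest area is 81.4873.

81.4873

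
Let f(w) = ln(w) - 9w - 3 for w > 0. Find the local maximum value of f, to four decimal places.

-6.1972

f'(w) = 1/w − 9 = 0 gives w = 1/9.
f''(w) = -1/w², which is negative for w > 0, so this is a local maximum.
f(1/9) = 1·ln(1/9) - 1 - 3 ≈ -6.1972.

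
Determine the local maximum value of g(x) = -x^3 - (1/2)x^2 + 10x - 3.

g'(x) = -3x^2 - x + 10 = 0 at x = -2, 5/3.
Second-derivative test with g''(x) = -6x - 1: g''(-2) = 11 > 0 ⇒ local minimum; g''(5/3) = -11 < 0 ⇒ local maximum.
Thus g has its local maximum at x = 5/3, with value 413/54.

413/54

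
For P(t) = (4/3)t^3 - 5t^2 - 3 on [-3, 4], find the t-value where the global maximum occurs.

4

The derivative is 4t^2 - 10t, which vanishes at t = 0 and t = 5/2.
Evaluating at the critical points and endpoints: P(-3) = -84,  P(0) = -3,  P(5/2) = -161/12,  P(4) = 7/3.
The maximum over the interval is 7/3, attained at t = 4.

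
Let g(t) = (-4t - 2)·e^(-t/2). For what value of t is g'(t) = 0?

3/2

By the product rule, g'(t) = (2t - 3)·e^(-t/2). Since e^(-t/2) > 0, the only critical point is t = 3/2.
g''(3/2) has the same sign as 2 > 0, so this is a local minimum.
g(3/2) = (-8)·e^(-3/4) ≈ -3.7789.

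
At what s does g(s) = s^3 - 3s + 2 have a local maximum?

-1

Critical points: g'(s) = 3s^2 - 3 vanishes at s = -1, 1.
Since g''(s) = 6s, we get g''(-1) = -6 < 0 ⇒ local maximum; g''(1) = 6 > 0 ⇒ local minimum.
So the local maximum value is g(-1) = 4.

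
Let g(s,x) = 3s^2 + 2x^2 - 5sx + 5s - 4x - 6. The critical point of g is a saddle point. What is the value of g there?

∂g/∂s = 6s - 5x + 5 = 0 and ∂g/∂x = -5s + 4x - 4 = 0, so (s, x) = (0, 1).
The Hessian has g_{ss} = 6, g_{xx} = 4, g_{sx} = -5, giving D = -1 < 0, so the point is a saddle point.
g(0, 1) = -8.

-8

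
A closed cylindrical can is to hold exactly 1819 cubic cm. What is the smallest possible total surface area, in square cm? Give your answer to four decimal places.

824.9032

With radius r and height h, πr²h = 1819 so h = 1819/(πr²), and S(r) = 2πr² + 2πrh = 2πr² + 2·1819/r.
S'(r) = 4πr − 2·1819/r² = 0 ⇒ r³ = 1819/(2π), so r ≈ 6.6153 and h = 2r ≈ 13.2306.
S''(r) = 4π + 4·1819/r³ > 0, so this is the minimum; S ≈ 824.9032.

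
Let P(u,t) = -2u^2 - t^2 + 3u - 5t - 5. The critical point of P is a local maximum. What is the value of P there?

19/8

∂P/∂u = -4u + 3 = 0 and ∂P/∂t = -2t - 5 = 0, so (u, t) = (3/4, -5/2).
The Hessian has P_{uu} = -4, P_{tt} = -2, P_{ut} = 0, giving D = 8 > 0 with P_{uu} < 0, so the point is a local maximum.
P(3/4, -5/2) = 19/8.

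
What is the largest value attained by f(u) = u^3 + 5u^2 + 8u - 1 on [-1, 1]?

Differentiating, f'(u) = 3u^2 + 10u + 8; which has no zeros in [-1, 1].
Evaluating at the critical points and endpoints: f(-1) = -5, f(1) = 13.
Hence the absolute maximum is 13 at u = 1.

13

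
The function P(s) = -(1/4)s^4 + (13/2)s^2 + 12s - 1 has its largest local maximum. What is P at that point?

87

P'(s) = -s^3 + 13s + 12. Setting P'(s) = 0 gives s ∈ {-3, -1, 4}.
P''(s) = -3s^2 + 13. P''(-3) = -14 < 0 ⇒ local maximum; P''(-1) = 10 > 0 ⇒ local minimum; P''(4) = -35 < 0 ⇒ local maximum.
The largest local maximum is P(4) = 87.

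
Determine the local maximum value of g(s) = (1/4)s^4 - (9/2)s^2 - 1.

Critical points: g'(s) = s^3 - 9s vanishes at s = -3, 0, 3.
g''(s) = 3s^2 - 9. g''(-3) = 18 > 0 ⇒ local minimum; g''(0) = -9 < 0 ⇒ local maximum; g''(3) = 18 > 0 ⇒ local minimum.
So the local maximum value is g(0) = -1.

-1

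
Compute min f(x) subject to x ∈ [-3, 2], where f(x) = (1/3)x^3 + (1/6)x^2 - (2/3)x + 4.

The derivative is x^2 + (1/3)x - 2/3, which vanishes at x = -1 and x = 2/3.
Compare values at every candidate in [-3, 2]: f(-3) = -3/2; f(-1) = 9/2; f(2/3) = 302/81; f(2) = 6.
The minimum over the interval is -3/2, attained at x = -3.

-3/2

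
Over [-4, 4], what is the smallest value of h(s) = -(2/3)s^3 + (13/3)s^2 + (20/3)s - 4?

-512/81

Differentiating, h'(s) = -2s^2 + (26/3)s + 20/3; whose only zero in [-4, 4] is s = -2/3.
Evaluating at the critical points and endpoints: h(-4) = 244/3; h(-2/3) = -512/81; h(4) = 148/3.
The minimum over the interval is -512/81, attained at s = -2/3.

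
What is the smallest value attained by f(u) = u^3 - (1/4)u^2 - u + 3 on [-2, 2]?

-4

Differentiating, f'(u) = 3u^2 - (1/2)u - 1; which vanishes at u = -1/2 and u = 2/3.
Candidates: f(-2) = -4; f(-1/2) = 53/16; f(2/3) = 68/27; f(2) = 8.
The minimum over the interval is -4, attained at u = -2.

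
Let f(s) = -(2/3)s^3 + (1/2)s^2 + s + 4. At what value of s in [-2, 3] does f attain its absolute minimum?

3

Differentiating, f'(s) = -2s^2 + s + 1; which vanishes at s = -1/2 and s = 1.
Candidates: f(-2) = 28/3, f(-1/2) = 89/24, f(1) = 29/6, f(3) = -13/2.
The minimum over the interval is -13/2, attained at s = 3.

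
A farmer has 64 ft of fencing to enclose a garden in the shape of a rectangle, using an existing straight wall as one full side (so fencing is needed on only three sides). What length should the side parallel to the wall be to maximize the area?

32

Let the sides perpendicular to the wall have length x and the parallel side y, so 2x + y = 64 and the area is A = xy = x(64 − 2x).
A'(x) = 64 − 4x = 0 gives x = 16, and A''(x) = −4 < 0 confirms a maximum.
Then y = 64 − 2·16 = 32 and A = 512.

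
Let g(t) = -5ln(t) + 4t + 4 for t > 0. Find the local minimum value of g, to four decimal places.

g'(t) = -5/t + 4 = 0 gives t = 5/4.
g''(t) = 5/t², which is positive for t > 0, so this is a local minimum.
g(5/4) = -5·ln(5/4) + 5 + 4 ≈ 7.8843.

7.8843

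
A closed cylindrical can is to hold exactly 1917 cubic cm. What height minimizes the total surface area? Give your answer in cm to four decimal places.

13.4641

With radius r and height h, πr²h = 1917 so h = 1917/(πr²), and S(r) = 2πr² + 2πrh = 2πr² + 2·1917/r.
S'(r) = 4πr − 2·1917/r² = 0 ⇒ r³ = 1917/(2π), so r ≈ 6.7321 and h = 2r ≈ 13.4641.
S''(r) = 4π + 4·1917/r³ > 0, so this is the minimum; S ≈ 854.2716.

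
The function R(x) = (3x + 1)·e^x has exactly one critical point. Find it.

-4/3

Differentiating with the product rule gives R'(x) = (3x + 4)·e^x. Since e^x > 0, the only critical point is x = -4/3.
R''(-4/3) has the same sign as 3 > 0, so this is a local minimum.
R(-4/3) = (-3)·e^(-4/3) ≈ -0.7908.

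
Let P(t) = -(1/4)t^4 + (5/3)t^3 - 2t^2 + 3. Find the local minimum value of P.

29/12

Critical points: P'(t) = -t^3 + 5t^2 - 4t vanishes at t = 0, 1, 4.
Second-derivative test with P''(t) = -3t^2 + 10t - 4: P''(0) = -4 < 0 ⇒ local maximum; P''(1) = 3 > 0 ⇒ local minimum; P''(4) = -12 < 0 ⇒ local maximum.
So the local minimum value is P(1) = 29/12.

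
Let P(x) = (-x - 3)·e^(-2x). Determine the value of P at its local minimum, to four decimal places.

By the product rule, P'(x) = (2x + 5)·e^(-2x). Since e^(-2x) > 0, the only critical point is x = -5/2.
P''(-5/2) has the same sign as 2 > 0, so this is a local minimum.
P(-5/2) = (-1/2)·e^(5) ≈ -74.2066.

-74.2066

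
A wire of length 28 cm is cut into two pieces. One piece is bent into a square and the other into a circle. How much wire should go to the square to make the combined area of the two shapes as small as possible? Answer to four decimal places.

15.6828

Let x be the length used for the square. Square side x/4; circle radius (28−x)/(2π).
A(x) = (x/4)² + π·((28−x)/(2π))² = x²/16 + (28−x)²/(4π) for 0 ≤ x ≤ 28. A'(x) = x/8 − (28−x)/(2π) = 0 gives x = 4·28/(π+4) ≈ 15.6828.
A'' = 1/8 + 1/(2π) > 0, so this gives the minimum combined area; x ≈ 15.6828 cm to the square.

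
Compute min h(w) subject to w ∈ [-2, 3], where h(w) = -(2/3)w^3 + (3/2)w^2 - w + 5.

The derivative is -2w^2 + 3w - 1, which vanishes at w = 1/2 and w = 1.
Evaluating at the critical points and endpoints: h(-2) = 55/3; h(1/2) = 115/24; h(1) = 29/6; h(3) = -5/2.
So the minimum is h(3) = -5/2.

-5/2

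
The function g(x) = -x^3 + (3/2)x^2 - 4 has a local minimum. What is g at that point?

g'(x) = -3x^2 + 3x. Setting g'(x) = 0 gives x ∈ {0, 1}.
Second-derivative test with g''(x) = -6x + 3: g''(0) = 3 > 0 ⇒ local minimum; g''(1) = -3 < 0 ⇒ local maximum.
So the local minimum value is g(0) = -4.

-4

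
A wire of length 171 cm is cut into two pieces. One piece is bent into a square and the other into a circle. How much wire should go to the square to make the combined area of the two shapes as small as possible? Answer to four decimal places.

95.7770

Let x be the length used for the square. Square side x/4; circle radius (171−x)/(2π).
A(x) = (x/4)² + π·((171−x)/(2π))² = x²/16 + (171−x)²/(4π) for 0 ≤ x ≤ 171. A'(x) = x/8 − (171−x)/(2π) = 0 gives x = 4·171/(π+4) ≈ 95.7770.
A'' = 1/8 + 1/(2π) > 0, so this gives the minimum combined area; x ≈ 95.7770 cm to the square.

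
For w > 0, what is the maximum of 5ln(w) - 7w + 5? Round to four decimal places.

h'(w) = 5/w − 7 = 0 gives w = 5/7.
h''(w) = -5/w², which is negative for w > 0, so this is a local maximum.
h(5/7) = 5·ln(5/7) - 5 + 5 ≈ -1.6824.

-1.6824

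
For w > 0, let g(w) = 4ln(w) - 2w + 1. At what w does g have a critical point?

g'(w) = 4/w − 2 = 0 gives w = 2.
g''(w) = -4/w², which is negative for w > 0, so this is a local maximum.
g(2) = 4·ln(2) - 4 + 1 ≈ -0.2274.

2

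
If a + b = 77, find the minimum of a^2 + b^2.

With a + b = 77, a^2 + b^2 = a^2 + (77 − a)^2.
The derivative 2a − 2(77 − a) = 4a − 154 vanishes at a = 77/2; second derivative 4 > 0, a minimum.
The minimum is 2·(77/2)^2 = 5929/2.

5929/2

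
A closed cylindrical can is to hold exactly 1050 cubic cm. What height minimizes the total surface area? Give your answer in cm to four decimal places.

With radius r and height h, πr²h = 1050 so h = 1050/(πr²), and S(r) = 2πr² + 2πrh = 2πr² + 2·1050/r.
S'(r) = 4πr − 2·1050/r² = 0 ⇒ r³ = 1050/(2π), so r ≈ 5.5081 and h = 2r ≈ 11.0162.
S''(r) = 4π + 4·1050/r³ > 0, so this is the minimum; S ≈ 571.8833.

11.0162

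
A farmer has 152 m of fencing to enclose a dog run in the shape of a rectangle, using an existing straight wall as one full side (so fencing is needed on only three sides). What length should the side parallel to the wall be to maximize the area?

Let the sides perpendicular to the wall have length x and the parallel side y, so 2x + y = 152 and the area is A = xy = x(152 − 2x).
A'(x) = 152 − 4x = 0 gives x = 38, and A''(x) = −4 < 0 confirms a maximum.
Then y = 152 − 2·38 = 76 and A = 2888.

76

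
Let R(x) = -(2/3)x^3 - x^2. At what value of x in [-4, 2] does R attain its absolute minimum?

2

R'(x) = -2x^2 - 2x, which vanishes at x = -1 and x = 0.
Candidates: R(-4) = 80/3,  R(-1) = -1/3,  R(0) = 0,  R(2) = -28/3.
So the minimum is R(2) = -28/3.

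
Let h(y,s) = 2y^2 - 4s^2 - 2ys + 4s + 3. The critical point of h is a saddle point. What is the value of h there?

35/9

∂h/∂y = 4y - 2s = 0 and ∂h/∂s = -2y - 8s + 4 = 0, so (y, s) = (2/9, 4/9).
The Hessian has h_{yy} = 4, h_{ss} = -8, h_{ys} = -2, giving D = -36 < 0, so the point is a saddle point.
h(2/9, 4/9) = 35/9.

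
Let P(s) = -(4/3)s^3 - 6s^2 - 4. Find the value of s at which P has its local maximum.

0

Critical points: P'(s) = -4s^2 - 12s vanishes at s = -3, 0.
P''(s) = -8s - 12. P''(-3) = 12 > 0 ⇒ local minimum; P''(0) = -12 < 0 ⇒ local maximum.
So the local maximum value is P(0) = -4.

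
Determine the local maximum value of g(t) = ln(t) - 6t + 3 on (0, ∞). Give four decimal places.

g'(t) = 1/t − 6 = 0 gives t = 1/6.
g''(t) = -1/t², which is negative for t > 0, so this is a local maximum.
g(1/6) = 1·ln(1/6) - 1 + 3 ≈ 0.2082.

0.2082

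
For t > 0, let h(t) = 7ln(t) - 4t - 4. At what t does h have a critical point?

7/4

h'(t) = 7/t − 4 = 0 gives t = 7/4.
h''(t) = -7/t², which is negative for t > 0, so this is a local maximum.
h(7/4) = 7·ln(7/4) - 7 - 4 ≈ -7.0827.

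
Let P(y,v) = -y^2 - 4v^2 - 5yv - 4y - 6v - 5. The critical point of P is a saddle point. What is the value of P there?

∂P/∂y = -2y - 5v - 4 = 0 and ∂P/∂v = -5y - 8v - 6 = 0, so (y, v) = (2/9, -8/9).
The Hessian has P_{yy} = -2, P_{vv} = -8, P_{yv} = -5, giving D = -9 < 0, so the point is a saddle point.
P(2/9, -8/9) = -25/9.

-25/9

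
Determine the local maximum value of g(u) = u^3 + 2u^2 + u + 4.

Critical points: g'(u) = 3u^2 + 4u + 1 vanishes at u = -1, -1/3.
Since g''(u) = 6u + 4, we get g''(-1) = -2 < 0 ⇒ local maximum; g''(-1/3) = 2 > 0 ⇒ local minimum.
Thus g has its local maximum at u = -1, with value 4.

4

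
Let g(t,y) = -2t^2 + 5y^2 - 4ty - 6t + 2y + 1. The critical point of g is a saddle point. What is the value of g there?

∂g/∂t = -4t - 4y - 6 = 0 and ∂g/∂y = -4t + 10y + 2 = 0, so (t, y) = (-13/14, -4/7).
The Hessian has g_{tt} = -4, g_{yy} = 10, g_{ty} = -4, giving D = -56 < 0, so the point is a saddle point.
g(-13/14, -4/7) = 45/14.

45/14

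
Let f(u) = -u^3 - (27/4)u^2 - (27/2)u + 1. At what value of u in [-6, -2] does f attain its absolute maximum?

Differentiating, f'(u) = -3u^2 - (27/2)u - 27/2; whose only zero in [-6, -2] is u = -3.
Evaluating at the critical points and endpoints: f(-6) = 55, f(-3) = 31/4, f(-2) = 9.
The maximum over the interval is 55, attained at u = -6.

-6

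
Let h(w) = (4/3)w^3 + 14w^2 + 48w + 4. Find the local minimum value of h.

Critical points: h'(w) = 4w^2 + 28w + 48 vanishes at w = -4, -3.
Second-derivative test with h''(w) = 8w + 28: h''(-4) = -4 < 0 ⇒ local maximum; h''(-3) = 4 > 0 ⇒ local minimum.
The local minimum is h(-3) = -50.

-50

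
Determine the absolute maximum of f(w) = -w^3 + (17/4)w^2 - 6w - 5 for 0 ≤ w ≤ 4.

Differentiating, f'(w) = -3w^2 + (17/2)w - 6; which vanishes at w = 4/3 and w = 3/2.
Evaluating at the critical points and endpoints: f(0) = -5,  f(4/3) = -211/27,  f(3/2) = -125/16,  f(4) = -25.
The maximum over the interval is -5, attained at w = 0.

-5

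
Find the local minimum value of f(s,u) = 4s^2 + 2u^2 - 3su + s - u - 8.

∂f/∂s = 8s - 3u + 1 = 0 and ∂f/∂u = -3s + 4u - 1 = 0, so (s, u) = (-1/23, 5/23).
The Hessian has f_{ss} = 8, f_{uu} = 4, f_{su} = -3, giving D = 23 > 0 with f_{ss} > 0, so the point is a local minimum.
f(-1/23, 5/23) = -187/23.

-187/23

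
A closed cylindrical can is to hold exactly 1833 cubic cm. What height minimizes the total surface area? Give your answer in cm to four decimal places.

13.2645

With radius r and height h, πr²h = 1833 so h = 1833/(πr²), and S(r) = 2πr² + 2πrh = 2πr² + 2·1833/r.
S'(r) = 4πr − 2·1833/r² = 0 ⇒ r³ = 1833/(2π), so r ≈ 6.6322 and h = 2r ≈ 13.2645.
S''(r) = 4π + 4·1833/r³ > 0, so this is the minimum; S ≈ 829.1304.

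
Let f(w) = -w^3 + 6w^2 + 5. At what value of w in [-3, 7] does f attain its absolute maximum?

-3

f'(w) = -3w^2 + 12w, which vanishes at w = 0 and w = 4.
Compare values at every candidate in [-3, 7]: f(-3) = 86; f(0) = 5; f(4) = 37; f(7) = -44.
The maximum over the interval is 86, attained at w = -3.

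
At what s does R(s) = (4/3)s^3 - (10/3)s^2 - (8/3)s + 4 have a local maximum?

R'(s) = 4s^2 - (20/3)s - 8/3 = 0 at s = -1/3, 2.
R''(s) = 8s - 20/3. R''(-1/3) = -28/3 < 0 ⇒ local maximum; R''(2) = 28/3 > 0 ⇒ local minimum.
The local maximum is R(-1/3) = 362/81.

-1/3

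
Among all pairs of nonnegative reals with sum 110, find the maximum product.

3025

With x + y = 110, the product is P(x) = x(110 − x).
P'(x) = 110 − 2x = 0 gives x = 55; P'' = −2 < 0, so this is the maximum.
P = 55·55 = 3025.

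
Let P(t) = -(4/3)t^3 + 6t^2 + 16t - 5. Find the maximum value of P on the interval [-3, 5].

209/3

Differentiating, P'(t) = -4t^2 + 12t + 16; which vanishes at t = -1 and t = 4.
Compare values at every candidate in [-3, 5]: P(-3) = 37,  P(-1) = -41/3,  P(4) = 209/3,  P(5) = 175/3.
So the maximum is P(4) = 209/3.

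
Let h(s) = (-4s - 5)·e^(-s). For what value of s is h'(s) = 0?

-1/4

By the product rule, h'(s) = (4s + 1)·e^(-s). Since e^(-s) > 0, the only critical point is s = -1/4.
h''(-1/4) has the same sign as 4 > 0, so this is a local minimum.
h(-1/4) = (-4)·e^(1/4) ≈ -5.1361.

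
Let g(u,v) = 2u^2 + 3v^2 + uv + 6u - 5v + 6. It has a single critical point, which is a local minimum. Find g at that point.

∂g/∂u = 4u + v + 6 = 0 and ∂g/∂v = u + 6v - 5 = 0, so (u, v) = (-41/23, 26/23).
The Hessian has g_{uu} = 4, g_{vv} = 6, g_{uv} = 1, giving D = 23 > 0 with g_{uu} > 0, so the point is a local minimum.
g(-41/23, 26/23) = -50/23.

-50/23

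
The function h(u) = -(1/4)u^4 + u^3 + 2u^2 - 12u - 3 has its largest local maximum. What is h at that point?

17

Critical points: h'(u) = -u^3 + 3u^2 + 4u - 12 vanishes at u = -2, 2, 3.
Since h''(u) = -3u^2 + 6u + 4, we get h''(-2) = -20 < 0 ⇒ local maximum; h''(2) = 4 > 0 ⇒ local minimum; h''(3) = -5 < 0 ⇒ local maximum.
Thus h has its largest local maximum at u = -2, with value 17.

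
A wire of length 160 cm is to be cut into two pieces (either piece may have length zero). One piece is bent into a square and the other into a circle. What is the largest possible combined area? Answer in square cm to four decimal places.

2037.1833

Let x be the length used for the square. Square side x/4; circle radius (160−x)/(2π).
A(x) = (x/4)² + π·((160−x)/(2π))² = x²/16 + (160−x)²/(4π) for 0 ≤ x ≤ 160. A'(x) = x/8 − (160−x)/(2π) = 0 gives x = 4·160/(π+4) ≈ 89.6159.
A'' > 0, so the interior critical point is a minimum; the maximum is at an endpoint. A(0) = 2037.1833 and A(160) = 1600.0000, so the largest area is 2037.1833.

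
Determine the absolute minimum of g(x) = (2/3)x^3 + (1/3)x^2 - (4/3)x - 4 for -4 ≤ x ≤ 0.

g'(x) = 2x^2 + (2/3)x - 4/3, whose only zero in [-4, 0] is x = -1.
Evaluating at the critical points and endpoints: g(-4) = -36,  g(-1) = -3,  g(0) = -4.
So the minimum is g(-4) = -36.

-36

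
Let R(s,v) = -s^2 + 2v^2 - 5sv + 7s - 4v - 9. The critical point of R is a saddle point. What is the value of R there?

∂R/∂s = -2s - 5v + 7 = 0 and ∂R/∂v = -5s + 4v - 4 = 0, so (s, v) = (8/33, 43/33).
The Hessian has R_{ss} = -2, R_{vv} = 4, R_{sv} = -5, giving D = -33 < 0, so the point is a saddle point.
R(8/33, 43/33) = -355/33.

-355/33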